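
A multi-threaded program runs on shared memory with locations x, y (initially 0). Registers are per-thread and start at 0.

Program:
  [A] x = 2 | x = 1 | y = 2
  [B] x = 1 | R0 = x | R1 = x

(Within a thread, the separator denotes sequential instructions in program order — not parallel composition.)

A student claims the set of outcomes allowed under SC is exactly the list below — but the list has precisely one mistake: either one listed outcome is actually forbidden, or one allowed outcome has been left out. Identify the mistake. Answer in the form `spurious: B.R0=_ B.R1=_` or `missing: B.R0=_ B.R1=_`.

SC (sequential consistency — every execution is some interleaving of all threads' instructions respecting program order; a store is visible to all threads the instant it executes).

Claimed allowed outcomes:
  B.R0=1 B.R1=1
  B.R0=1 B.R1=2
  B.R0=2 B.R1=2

outcome vector order: (B.R0,B.R1)
SC: 4 outcomes — {1/1, 1/2, 2/1, 2/2}
SC∖claimed = {2/1}

missing: B.R0=2 B.R1=1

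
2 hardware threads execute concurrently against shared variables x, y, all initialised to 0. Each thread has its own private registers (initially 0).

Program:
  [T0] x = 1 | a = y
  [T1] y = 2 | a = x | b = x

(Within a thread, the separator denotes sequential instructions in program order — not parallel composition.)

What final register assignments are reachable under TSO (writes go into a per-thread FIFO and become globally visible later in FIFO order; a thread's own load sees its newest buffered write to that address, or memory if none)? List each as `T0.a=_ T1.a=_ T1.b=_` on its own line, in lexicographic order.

T0.a=0 T1.a=0 T1.b=0
T0.a=0 T1.a=0 T1.b=1
T0.a=0 T1.a=1 T1.b=1
T0.a=2 T1.a=0 T1.b=0
T0.a=2 T1.a=0 T1.b=1
T0.a=2 T1.a=1 T1.b=1

outcome vector order: (T0.a,T1.a,T1.b)
|TSO outcomes| = 6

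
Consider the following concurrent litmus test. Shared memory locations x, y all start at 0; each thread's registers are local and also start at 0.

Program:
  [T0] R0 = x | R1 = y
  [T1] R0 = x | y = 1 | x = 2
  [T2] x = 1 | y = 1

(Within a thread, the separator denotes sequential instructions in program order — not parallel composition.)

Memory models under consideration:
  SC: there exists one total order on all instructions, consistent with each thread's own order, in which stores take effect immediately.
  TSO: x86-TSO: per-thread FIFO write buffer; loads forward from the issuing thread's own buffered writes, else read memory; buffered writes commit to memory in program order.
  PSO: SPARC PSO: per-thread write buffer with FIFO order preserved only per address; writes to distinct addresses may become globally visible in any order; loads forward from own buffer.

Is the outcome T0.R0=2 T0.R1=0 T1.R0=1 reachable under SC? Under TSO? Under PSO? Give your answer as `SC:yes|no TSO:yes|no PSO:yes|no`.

SC:no TSO:no PSO:yes

outcome vector order: (T0.R0,T0.R1,T1.R0)
[SC] allowed = {000; 001; 010; 011; 100; 101; 110; 111; 210; 211}
[TSO] allowed = {000; 001; 010; 011; 100; 101; 110; 111; 210; 211}
[PSO] allowed = {000; 001; 010; 011; 100; 101; 110; 111; 200; 201; 210; 211}
target 201 ∈ {PSO}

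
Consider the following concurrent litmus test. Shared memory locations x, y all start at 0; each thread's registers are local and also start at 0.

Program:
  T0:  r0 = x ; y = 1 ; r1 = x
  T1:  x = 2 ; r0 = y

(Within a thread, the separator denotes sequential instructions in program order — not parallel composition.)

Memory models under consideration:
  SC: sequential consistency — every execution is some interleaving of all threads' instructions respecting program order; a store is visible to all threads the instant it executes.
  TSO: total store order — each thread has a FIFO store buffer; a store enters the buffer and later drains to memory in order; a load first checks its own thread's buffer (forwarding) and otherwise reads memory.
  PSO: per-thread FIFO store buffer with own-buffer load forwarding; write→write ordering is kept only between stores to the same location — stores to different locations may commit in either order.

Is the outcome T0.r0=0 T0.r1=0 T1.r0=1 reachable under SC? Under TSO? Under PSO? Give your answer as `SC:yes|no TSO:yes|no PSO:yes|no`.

outcome vector order: (T0.r0,T0.r1,T1.r0)
[SC] allowed = {0/0/1 0/2/0 0/2/1 2/2/0 2/2/1}
[TSO] allowed = {0/0/0 0/0/1 0/2/0 0/2/1 2/2/0 2/2/1}
[PSO] allowed = {0/0/0 0/0/1 0/2/0 0/2/1 2/2/0 2/2/1}
target 0/0/1 ∈ {SC,TSO,PSO}

SC:yes TSO:yes PSO:yes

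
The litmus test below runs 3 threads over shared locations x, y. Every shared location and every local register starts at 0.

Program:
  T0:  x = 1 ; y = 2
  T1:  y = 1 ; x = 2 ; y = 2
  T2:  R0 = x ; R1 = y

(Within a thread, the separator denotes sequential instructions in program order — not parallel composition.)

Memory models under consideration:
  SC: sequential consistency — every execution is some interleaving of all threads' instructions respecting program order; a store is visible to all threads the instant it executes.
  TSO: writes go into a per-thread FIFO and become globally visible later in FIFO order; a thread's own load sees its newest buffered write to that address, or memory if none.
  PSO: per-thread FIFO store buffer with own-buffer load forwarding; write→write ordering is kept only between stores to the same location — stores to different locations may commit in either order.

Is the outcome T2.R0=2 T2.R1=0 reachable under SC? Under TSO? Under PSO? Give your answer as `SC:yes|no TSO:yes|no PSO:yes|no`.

outcome vector order: (T2.R0,T2.R1)
under SC → <0 0>, <0 1>, <0 2>, <1 0>, <1 1>, <1 2>, <2 1>, <2 2>
under TSO → <0 0>, <0 1>, <0 2>, <1 0>, <1 1>, <1 2>, <2 1>, <2 2>
under PSO → <0 0>, <0 1>, <0 2>, <1 0>, <1 1>, <1 2>, <2 0>, <2 1>, <2 2>
target <2 0> ∈ {PSO}

SC:no TSO:no PSO:yes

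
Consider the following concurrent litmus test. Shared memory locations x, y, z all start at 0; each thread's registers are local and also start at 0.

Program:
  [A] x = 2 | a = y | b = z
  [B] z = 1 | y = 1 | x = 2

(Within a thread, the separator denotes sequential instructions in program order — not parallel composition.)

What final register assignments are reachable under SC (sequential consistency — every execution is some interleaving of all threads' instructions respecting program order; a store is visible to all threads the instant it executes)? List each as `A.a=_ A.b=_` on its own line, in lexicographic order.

outcome vector order: (A.a,A.b)
|SC outcomes| = 3

A.a=0 A.b=0
A.a=0 A.b=1
A.a=1 A.b=1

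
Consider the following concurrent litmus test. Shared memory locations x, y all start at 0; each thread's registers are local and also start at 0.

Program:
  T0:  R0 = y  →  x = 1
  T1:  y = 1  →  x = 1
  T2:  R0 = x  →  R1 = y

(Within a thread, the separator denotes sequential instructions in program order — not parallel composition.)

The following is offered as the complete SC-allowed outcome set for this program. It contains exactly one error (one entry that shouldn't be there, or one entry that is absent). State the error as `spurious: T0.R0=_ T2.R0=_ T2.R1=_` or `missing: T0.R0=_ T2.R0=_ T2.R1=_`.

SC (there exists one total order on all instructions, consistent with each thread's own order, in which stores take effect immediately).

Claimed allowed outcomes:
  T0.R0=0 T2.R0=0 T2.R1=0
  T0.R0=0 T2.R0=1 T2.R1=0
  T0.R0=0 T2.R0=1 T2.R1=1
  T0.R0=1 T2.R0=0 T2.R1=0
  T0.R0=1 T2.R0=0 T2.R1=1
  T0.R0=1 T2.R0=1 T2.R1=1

missing: T0.R0=0 T2.R0=0 T2.R1=1

outcome vector order: (T0.R0,T2.R0,T2.R1)
under SC → 000; 001; 010; 011; 100; 101; 111
SC∖claimed = {001}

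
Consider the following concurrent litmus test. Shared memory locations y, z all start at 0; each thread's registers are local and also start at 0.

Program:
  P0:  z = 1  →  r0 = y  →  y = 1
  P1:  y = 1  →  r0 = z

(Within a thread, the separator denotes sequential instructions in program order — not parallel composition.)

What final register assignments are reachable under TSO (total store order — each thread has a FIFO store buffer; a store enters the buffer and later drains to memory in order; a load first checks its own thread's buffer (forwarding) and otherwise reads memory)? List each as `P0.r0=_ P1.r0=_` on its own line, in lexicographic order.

outcome vector order: (P0.r0,P1.r0)
|TSO outcomes| = 4

P0.r0=0 P1.r0=0
P0.r0=0 P1.r0=1
P0.r0=1 P1.r0=0
P0.r0=1 P1.r0=1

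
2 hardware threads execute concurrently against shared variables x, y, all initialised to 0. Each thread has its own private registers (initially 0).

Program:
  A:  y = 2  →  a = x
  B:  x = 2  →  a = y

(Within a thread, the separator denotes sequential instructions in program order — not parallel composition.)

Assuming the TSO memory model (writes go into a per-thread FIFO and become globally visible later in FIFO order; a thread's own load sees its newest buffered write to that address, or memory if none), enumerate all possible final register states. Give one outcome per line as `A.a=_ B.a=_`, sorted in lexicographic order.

outcome vector order: (A.a,B.a)
|TSO outcomes| = 4

A.a=0 B.a=0
A.a=0 B.a=2
A.a=2 B.a=0
A.a=2 B.a=2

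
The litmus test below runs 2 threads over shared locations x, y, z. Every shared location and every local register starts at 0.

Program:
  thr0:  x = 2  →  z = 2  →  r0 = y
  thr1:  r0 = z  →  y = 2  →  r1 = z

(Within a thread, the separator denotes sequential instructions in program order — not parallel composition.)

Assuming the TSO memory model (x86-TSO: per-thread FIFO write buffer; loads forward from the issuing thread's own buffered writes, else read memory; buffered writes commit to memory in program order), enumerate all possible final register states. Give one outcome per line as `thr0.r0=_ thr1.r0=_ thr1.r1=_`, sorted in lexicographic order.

outcome vector order: (thr0.r0,thr1.r0,thr1.r1)
|TSO outcomes| = 6

thr0.r0=0 thr1.r0=0 thr1.r1=0
thr0.r0=0 thr1.r0=0 thr1.r1=2
thr0.r0=0 thr1.r0=2 thr1.r1=2
thr0.r0=2 thr1.r0=0 thr1.r1=0
thr0.r0=2 thr1.r0=0 thr1.r1=2
thr0.r0=2 thr1.r0=2 thr1.r1=2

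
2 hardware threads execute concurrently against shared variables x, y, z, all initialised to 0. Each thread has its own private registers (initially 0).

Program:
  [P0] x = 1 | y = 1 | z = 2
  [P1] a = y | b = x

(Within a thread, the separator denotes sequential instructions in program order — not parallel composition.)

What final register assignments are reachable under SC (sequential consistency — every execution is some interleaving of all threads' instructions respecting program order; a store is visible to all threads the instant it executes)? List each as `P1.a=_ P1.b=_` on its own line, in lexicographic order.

outcome vector order: (P1.a,P1.b)
|SC outcomes| = 3

P1.a=0 P1.b=0
P1.a=0 P1.b=1
P1.a=1 P1.b=1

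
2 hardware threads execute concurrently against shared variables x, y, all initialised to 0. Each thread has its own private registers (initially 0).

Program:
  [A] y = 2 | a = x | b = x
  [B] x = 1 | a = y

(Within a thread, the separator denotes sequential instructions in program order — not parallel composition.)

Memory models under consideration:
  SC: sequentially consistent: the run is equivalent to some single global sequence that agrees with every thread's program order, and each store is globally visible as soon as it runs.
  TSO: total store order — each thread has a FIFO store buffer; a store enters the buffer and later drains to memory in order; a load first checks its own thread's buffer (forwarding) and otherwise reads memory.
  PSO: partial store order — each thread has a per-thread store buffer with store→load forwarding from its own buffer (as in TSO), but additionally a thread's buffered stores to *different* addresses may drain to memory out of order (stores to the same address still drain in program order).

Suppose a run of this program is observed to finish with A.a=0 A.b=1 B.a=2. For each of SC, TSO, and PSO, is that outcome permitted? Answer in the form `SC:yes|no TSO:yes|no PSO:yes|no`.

outcome vector order: (A.a,A.b,B.a)
SC (4): <0 0 2>, <0 1 2>, <1 1 0>, <1 1 2>
TSO (6): <0 0 0>, <0 0 2>, <0 1 0>, <0 1 2>, <1 1 0>, <1 1 2>
PSO (6): <0 0 0>, <0 0 2>, <0 1 0>, <0 1 2>, <1 1 0>, <1 1 2>
target <0 1 2> ∈ {SC,TSO,PSO}

SC:yes TSO:yes PSO:yes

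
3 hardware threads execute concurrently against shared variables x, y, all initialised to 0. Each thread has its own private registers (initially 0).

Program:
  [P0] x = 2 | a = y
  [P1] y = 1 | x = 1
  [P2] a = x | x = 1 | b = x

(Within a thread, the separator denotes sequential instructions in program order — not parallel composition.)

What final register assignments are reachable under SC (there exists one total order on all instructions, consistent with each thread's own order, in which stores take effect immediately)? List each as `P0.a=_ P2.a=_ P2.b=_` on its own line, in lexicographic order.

P0.a=0 P2.a=0 P2.b=1
P0.a=0 P2.a=0 P2.b=2
P0.a=0 P2.a=1 P2.b=1
P0.a=0 P2.a=2 P2.b=1
P0.a=1 P2.a=0 P2.b=1
P0.a=1 P2.a=0 P2.b=2
P0.a=1 P2.a=1 P2.b=1
P0.a=1 P2.a=1 P2.b=2
P0.a=1 P2.a=2 P2.b=1

outcome vector order: (P0.a,P2.a,P2.b)
|SC outcomes| = 9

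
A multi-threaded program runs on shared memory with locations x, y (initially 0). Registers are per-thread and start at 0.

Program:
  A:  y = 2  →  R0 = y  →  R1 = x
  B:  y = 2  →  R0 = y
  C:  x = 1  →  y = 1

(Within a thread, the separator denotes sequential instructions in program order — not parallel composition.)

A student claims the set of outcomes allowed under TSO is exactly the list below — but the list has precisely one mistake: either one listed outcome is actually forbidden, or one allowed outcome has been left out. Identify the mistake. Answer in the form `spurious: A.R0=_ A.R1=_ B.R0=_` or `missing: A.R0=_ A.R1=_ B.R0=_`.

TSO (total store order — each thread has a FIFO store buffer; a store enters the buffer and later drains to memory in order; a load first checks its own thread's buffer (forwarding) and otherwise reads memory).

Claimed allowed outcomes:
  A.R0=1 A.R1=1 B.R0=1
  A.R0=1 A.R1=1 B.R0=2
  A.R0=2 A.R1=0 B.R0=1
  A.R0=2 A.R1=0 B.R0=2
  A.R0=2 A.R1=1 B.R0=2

missing: A.R0=2 A.R1=1 B.R0=1

outcome vector order: (A.R0,A.R1,B.R0)
TSO: 6 outcomes — {1/1/1; 1/1/2; 2/0/1; 2/0/2; 2/1/1; 2/1/2}
TSO∖claimed = {2/1/1}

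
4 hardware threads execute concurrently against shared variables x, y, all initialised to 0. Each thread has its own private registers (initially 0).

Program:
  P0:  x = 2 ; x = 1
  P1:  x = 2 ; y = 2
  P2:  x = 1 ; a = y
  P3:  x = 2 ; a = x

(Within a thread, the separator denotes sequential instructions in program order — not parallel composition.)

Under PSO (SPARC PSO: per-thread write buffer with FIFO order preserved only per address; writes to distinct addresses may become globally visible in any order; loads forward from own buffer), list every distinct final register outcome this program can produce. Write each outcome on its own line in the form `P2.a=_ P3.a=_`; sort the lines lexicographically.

outcome vector order: (P2.a,P3.a)
|PSO outcomes| = 4

P2.a=0 P3.a=1
P2.a=0 P3.a=2
P2.a=2 P3.a=1
P2.a=2 P3.a=2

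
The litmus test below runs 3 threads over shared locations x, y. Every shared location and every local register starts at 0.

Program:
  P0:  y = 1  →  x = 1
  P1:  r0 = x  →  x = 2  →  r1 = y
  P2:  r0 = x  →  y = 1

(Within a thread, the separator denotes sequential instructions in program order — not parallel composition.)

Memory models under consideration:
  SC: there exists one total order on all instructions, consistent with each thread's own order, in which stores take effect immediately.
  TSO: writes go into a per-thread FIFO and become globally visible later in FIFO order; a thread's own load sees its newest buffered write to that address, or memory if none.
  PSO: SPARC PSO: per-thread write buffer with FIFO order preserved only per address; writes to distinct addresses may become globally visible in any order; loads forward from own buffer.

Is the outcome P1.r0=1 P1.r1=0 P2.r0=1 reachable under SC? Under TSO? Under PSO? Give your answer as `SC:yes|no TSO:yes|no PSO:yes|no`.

SC:no TSO:no PSO:yes

outcome vector order: (P1.r0,P1.r1,P2.r0)
SC (9): (0,0,0); (0,0,1); (0,0,2); (0,1,0); (0,1,1); (0,1,2); (1,1,0); (1,1,1); (1,1,2)
TSO (9): (0,0,0); (0,0,1); (0,0,2); (0,1,0); (0,1,1); (0,1,2); (1,1,0); (1,1,1); (1,1,2)
PSO (12): (0,0,0); (0,0,1); (0,0,2); (0,1,0); (0,1,1); (0,1,2); (1,0,0); (1,0,1); (1,0,2); (1,1,0); (1,1,1); (1,1,2)
target (1,0,1) ∈ {PSO}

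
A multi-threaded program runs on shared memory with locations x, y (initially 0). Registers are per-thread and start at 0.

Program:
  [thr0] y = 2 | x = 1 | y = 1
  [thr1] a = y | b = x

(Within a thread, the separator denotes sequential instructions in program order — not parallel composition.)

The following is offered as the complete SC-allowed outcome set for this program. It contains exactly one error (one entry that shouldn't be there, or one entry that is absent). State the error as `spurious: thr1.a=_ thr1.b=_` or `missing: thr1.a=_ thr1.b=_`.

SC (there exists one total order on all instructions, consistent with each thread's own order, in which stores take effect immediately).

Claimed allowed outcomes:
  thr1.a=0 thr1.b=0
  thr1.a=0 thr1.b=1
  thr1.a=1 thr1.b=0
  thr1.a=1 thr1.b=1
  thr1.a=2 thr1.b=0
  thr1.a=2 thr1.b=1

spurious: thr1.a=1 thr1.b=0

outcome vector order: (thr1.a,thr1.b)
[SC] allowed = {(0,0); (0,1); (1,1); (2,0); (2,1)}
claimed∖SC = {(1,0)}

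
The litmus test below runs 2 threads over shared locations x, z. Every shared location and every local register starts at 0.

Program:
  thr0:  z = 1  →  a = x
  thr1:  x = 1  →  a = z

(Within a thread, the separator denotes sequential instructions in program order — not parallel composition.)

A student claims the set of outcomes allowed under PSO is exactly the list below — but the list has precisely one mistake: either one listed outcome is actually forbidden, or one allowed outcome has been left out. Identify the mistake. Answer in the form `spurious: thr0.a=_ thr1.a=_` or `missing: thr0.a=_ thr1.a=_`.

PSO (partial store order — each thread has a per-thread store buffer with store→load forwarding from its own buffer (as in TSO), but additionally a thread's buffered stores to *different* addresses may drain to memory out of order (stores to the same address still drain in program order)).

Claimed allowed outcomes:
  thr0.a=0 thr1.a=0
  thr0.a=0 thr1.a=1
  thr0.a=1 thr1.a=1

missing: thr0.a=1 thr1.a=0

outcome vector order: (thr0.a,thr1.a)
PSO: 4 outcomes — {<0 0> <0 1> <1 0> <1 1>}
PSO∖claimed = {<1 0>}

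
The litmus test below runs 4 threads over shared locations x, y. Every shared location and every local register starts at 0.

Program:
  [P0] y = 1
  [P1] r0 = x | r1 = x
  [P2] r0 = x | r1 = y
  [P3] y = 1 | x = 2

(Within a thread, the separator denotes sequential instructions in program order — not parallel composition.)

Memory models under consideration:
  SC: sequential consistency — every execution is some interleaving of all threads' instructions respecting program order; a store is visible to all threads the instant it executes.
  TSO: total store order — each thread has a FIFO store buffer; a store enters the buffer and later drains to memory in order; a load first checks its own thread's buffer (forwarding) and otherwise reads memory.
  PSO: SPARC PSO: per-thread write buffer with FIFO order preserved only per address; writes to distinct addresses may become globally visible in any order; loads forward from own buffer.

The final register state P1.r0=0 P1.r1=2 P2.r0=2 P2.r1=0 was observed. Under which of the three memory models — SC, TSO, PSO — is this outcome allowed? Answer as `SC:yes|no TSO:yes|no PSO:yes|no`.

SC:no TSO:no PSO:yes

outcome vector order: (P1.r0,P1.r1,P2.r0,P2.r1)
under SC → <0 0 0 0>; <0 0 0 1>; <0 0 2 1>; <0 2 0 0>; <0 2 0 1>; <0 2 2 1>; <2 2 0 0>; <2 2 0 1>; <2 2 2 1>
under TSO → <0 0 0 0>; <0 0 0 1>; <0 0 2 1>; <0 2 0 0>; <0 2 0 1>; <0 2 2 1>; <2 2 0 0>; <2 2 0 1>; <2 2 2 1>
under PSO → <0 0 0 0>; <0 0 0 1>; <0 0 2 0>; <0 0 2 1>; <0 2 0 0>; <0 2 0 1>; <0 2 2 0>; <0 2 2 1>; <2 2 0 0>; <2 2 0 1>; <2 2 2 0>; <2 2 2 1>
target <0 2 2 0> ∈ {PSO}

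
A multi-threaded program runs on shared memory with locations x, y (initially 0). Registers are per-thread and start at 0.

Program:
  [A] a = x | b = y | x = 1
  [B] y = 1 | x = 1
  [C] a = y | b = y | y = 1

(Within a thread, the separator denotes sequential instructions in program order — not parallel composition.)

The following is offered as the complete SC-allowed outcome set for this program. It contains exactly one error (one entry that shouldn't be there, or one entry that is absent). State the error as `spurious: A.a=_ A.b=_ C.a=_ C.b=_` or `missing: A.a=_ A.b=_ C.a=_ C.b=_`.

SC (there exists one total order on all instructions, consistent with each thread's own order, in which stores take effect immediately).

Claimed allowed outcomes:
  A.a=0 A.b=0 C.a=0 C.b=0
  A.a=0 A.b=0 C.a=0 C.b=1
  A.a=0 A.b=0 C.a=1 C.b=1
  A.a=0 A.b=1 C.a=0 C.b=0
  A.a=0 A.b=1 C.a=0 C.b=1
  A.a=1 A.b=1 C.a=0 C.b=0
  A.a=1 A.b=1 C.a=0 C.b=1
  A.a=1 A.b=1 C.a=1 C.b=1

outcome vector order: (A.a,A.b,C.a,C.b)
[SC] allowed = {0000, 0001, 0011, 0100, 0101, 0111, 1100, 1101, 1111}
SC∖claimed = {0111}

missing: A.a=0 A.b=1 C.a=1 C.b=1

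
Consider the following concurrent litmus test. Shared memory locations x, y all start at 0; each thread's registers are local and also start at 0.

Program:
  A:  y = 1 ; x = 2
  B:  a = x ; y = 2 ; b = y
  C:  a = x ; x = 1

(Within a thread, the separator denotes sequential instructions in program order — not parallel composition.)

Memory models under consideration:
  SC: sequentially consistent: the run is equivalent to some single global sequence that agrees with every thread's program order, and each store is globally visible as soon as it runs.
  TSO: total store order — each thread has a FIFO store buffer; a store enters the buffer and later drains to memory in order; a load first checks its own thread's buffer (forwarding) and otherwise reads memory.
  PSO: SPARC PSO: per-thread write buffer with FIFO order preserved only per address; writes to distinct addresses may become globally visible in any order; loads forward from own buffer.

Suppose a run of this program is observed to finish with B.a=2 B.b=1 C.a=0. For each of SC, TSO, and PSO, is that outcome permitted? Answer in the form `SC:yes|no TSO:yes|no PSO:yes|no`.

outcome vector order: (B.a,B.b,C.a)
SC (9): (0,1,0), (0,1,2), (0,2,0), (0,2,2), (1,1,0), (1,2,0), (1,2,2), (2,2,0), (2,2,2)
TSO (9): (0,1,0), (0,1,2), (0,2,0), (0,2,2), (1,1,0), (1,2,0), (1,2,2), (2,2,0), (2,2,2)
PSO (12): (0,1,0), (0,1,2), (0,2,0), (0,2,2), (1,1,0), (1,1,2), (1,2,0), (1,2,2), (2,1,0), (2,1,2), (2,2,0), (2,2,2)
target (2,1,0) ∈ {PSO}

SC:no TSO:no PSO:yes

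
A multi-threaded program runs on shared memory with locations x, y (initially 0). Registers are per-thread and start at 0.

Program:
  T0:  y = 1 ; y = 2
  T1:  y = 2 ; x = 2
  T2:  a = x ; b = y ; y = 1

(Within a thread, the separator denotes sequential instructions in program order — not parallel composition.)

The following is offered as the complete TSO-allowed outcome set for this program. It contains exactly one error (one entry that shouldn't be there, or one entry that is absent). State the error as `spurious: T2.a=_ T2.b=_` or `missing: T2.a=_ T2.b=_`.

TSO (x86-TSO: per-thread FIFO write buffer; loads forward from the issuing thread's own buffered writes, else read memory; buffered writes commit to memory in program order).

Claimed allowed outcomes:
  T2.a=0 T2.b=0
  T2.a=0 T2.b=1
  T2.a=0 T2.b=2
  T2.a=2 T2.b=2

missing: T2.a=2 T2.b=1

outcome vector order: (T2.a,T2.b)
TSO (5): (0,0), (0,1), (0,2), (2,1), (2,2)
TSO∖claimed = {(2,1)}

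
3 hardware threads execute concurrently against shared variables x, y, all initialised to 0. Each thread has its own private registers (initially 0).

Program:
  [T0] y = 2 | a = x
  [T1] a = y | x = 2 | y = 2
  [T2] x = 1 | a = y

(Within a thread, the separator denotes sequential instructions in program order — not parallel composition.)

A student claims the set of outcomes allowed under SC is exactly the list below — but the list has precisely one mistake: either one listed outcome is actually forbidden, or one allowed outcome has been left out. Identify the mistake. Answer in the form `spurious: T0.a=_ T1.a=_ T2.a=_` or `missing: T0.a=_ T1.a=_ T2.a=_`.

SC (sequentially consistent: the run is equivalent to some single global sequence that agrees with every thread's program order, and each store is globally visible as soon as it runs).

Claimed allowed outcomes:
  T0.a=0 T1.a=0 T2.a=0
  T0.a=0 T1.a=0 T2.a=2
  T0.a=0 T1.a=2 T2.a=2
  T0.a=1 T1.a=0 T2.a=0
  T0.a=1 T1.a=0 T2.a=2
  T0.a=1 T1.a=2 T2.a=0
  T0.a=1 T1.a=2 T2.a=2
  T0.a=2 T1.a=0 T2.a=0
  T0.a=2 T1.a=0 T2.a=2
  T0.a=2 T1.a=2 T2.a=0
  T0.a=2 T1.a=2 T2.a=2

outcome vector order: (T0.a,T1.a,T2.a)
under SC → <0 0 2>; <0 2 2>; <1 0 0>; <1 0 2>; <1 2 0>; <1 2 2>; <2 0 0>; <2 0 2>; <2 2 0>; <2 2 2>
claimed∖SC = {<0 0 0>}

spurious: T0.a=0 T1.a=0 T2.a=0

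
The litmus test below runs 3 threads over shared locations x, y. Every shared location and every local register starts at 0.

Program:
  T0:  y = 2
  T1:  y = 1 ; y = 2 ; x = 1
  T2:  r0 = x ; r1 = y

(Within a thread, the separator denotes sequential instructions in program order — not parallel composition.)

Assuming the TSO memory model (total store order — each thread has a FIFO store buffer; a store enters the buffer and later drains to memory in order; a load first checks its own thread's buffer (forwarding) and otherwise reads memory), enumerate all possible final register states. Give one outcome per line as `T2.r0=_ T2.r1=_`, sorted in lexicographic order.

T2.r0=0 T2.r1=0
T2.r0=0 T2.r1=1
T2.r0=0 T2.r1=2
T2.r0=1 T2.r1=2

outcome vector order: (T2.r0,T2.r1)
|TSO outcomes| = 4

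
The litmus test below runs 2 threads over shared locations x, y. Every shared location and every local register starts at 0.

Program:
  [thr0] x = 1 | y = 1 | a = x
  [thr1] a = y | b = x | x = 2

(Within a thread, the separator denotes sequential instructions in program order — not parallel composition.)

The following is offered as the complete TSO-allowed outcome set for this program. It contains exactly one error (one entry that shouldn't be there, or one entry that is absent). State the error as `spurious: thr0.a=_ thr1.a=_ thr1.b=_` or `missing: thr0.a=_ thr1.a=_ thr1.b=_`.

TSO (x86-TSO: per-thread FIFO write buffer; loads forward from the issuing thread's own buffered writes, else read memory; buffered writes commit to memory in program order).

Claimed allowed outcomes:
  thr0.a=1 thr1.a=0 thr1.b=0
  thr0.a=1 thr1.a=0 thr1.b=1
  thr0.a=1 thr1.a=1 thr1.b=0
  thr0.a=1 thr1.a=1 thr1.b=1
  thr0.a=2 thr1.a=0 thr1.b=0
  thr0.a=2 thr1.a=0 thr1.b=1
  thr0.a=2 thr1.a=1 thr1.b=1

outcome vector order: (thr0.a,thr1.a,thr1.b)
TSO: 6 outcomes — {<1 0 0>, <1 0 1>, <1 1 1>, <2 0 0>, <2 0 1>, <2 1 1>}
claimed∖TSO = {<1 1 0>}

spurious: thr0.a=1 thr1.a=1 thr1.b=0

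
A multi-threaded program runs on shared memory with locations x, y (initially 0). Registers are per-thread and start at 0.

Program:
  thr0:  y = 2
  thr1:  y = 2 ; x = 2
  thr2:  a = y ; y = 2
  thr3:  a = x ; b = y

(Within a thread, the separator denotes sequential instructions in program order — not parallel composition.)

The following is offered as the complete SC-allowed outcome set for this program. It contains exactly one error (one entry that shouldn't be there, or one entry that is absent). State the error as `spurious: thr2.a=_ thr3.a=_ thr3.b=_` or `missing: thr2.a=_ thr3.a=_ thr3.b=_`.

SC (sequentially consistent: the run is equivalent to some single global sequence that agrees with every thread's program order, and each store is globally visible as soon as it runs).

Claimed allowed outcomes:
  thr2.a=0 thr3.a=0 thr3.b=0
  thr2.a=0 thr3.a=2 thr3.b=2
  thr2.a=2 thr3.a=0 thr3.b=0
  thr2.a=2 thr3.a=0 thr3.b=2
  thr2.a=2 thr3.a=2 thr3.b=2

missing: thr2.a=0 thr3.a=0 thr3.b=2

outcome vector order: (thr2.a,thr3.a,thr3.b)
SC (6): 0/0/0; 0/0/2; 0/2/2; 2/0/0; 2/0/2; 2/2/2
SC∖claimed = {0/0/2}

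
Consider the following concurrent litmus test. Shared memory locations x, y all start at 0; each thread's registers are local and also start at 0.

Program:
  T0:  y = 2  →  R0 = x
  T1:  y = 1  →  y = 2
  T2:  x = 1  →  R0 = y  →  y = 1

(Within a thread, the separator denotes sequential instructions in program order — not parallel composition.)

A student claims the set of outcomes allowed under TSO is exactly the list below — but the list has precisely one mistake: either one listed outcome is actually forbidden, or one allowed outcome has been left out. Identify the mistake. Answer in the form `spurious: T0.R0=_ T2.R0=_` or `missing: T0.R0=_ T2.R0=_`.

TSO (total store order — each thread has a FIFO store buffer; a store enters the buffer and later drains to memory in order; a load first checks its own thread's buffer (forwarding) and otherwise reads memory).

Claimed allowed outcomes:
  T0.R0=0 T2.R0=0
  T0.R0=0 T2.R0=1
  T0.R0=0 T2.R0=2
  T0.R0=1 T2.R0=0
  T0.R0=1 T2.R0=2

outcome vector order: (T0.R0,T2.R0)
TSO: 6 outcomes — {0/0, 0/1, 0/2, 1/0, 1/1, 1/2}
TSO∖claimed = {1/1}

missing: T0.R0=1 T2.R0=1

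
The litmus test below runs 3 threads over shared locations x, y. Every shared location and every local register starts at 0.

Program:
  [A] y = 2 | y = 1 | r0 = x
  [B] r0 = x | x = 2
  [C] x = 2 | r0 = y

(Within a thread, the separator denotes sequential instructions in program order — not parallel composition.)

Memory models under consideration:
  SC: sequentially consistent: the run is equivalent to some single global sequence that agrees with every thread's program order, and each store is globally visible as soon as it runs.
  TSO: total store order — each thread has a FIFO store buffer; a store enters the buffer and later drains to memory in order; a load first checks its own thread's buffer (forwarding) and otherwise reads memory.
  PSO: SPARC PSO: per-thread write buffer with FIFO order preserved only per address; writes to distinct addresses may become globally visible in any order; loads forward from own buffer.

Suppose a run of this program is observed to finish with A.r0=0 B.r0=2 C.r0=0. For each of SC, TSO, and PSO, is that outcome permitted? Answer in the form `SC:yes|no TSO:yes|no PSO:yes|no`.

outcome vector order: (A.r0,B.r0,C.r0)
under SC → <0 0 1> <0 2 1> <2 0 0> <2 0 1> <2 0 2> <2 2 0> <2 2 1> <2 2 2>
under TSO → <0 0 0> <0 0 1> <0 0 2> <0 2 0> <0 2 1> <0 2 2> <2 0 0> <2 0 1> <2 0 2> <2 2 0> <2 2 1> <2 2 2>
under PSO → <0 0 0> <0 0 1> <0 0 2> <0 2 0> <0 2 1> <0 2 2> <2 0 0> <2 0 1> <2 0 2> <2 2 0> <2 2 1> <2 2 2>
target <0 2 0> ∈ {TSO,PSO}

SC:no TSO:yes PSO:yes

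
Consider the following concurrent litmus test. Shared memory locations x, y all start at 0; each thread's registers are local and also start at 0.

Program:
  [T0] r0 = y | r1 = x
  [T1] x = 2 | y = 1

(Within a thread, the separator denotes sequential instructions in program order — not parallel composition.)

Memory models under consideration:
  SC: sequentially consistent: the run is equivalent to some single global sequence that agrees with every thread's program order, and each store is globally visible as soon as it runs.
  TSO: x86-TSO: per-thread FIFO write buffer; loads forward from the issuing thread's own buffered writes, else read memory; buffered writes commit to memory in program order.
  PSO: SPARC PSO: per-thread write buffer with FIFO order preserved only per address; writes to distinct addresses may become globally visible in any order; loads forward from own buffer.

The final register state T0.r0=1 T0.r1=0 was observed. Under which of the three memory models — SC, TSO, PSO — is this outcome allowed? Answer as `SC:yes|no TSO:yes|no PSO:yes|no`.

SC:no TSO:no PSO:yes

outcome vector order: (T0.r0,T0.r1)
under SC → (0,0) (0,2) (1,2)
under TSO → (0,0) (0,2) (1,2)
under PSO → (0,0) (0,2) (1,0) (1,2)
target (1,0) ∈ {PSO}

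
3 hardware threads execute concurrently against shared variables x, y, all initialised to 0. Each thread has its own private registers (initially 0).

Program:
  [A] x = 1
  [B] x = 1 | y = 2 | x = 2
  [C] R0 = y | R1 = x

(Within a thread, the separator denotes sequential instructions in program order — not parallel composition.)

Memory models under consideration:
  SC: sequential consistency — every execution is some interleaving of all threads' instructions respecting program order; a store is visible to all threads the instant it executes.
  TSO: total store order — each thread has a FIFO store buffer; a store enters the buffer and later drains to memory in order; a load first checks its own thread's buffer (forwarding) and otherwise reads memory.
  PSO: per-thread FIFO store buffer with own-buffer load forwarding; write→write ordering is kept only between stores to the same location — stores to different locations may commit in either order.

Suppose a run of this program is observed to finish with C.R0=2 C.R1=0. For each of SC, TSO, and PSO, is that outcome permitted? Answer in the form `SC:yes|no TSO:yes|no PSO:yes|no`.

outcome vector order: (C.R0,C.R1)
under SC → (0,0); (0,1); (0,2); (2,1); (2,2)
under TSO → (0,0); (0,1); (0,2); (2,1); (2,2)
under PSO → (0,0); (0,1); (0,2); (2,0); (2,1); (2,2)
target (2,0) ∈ {PSO}

SC:no TSO:no PSO:yes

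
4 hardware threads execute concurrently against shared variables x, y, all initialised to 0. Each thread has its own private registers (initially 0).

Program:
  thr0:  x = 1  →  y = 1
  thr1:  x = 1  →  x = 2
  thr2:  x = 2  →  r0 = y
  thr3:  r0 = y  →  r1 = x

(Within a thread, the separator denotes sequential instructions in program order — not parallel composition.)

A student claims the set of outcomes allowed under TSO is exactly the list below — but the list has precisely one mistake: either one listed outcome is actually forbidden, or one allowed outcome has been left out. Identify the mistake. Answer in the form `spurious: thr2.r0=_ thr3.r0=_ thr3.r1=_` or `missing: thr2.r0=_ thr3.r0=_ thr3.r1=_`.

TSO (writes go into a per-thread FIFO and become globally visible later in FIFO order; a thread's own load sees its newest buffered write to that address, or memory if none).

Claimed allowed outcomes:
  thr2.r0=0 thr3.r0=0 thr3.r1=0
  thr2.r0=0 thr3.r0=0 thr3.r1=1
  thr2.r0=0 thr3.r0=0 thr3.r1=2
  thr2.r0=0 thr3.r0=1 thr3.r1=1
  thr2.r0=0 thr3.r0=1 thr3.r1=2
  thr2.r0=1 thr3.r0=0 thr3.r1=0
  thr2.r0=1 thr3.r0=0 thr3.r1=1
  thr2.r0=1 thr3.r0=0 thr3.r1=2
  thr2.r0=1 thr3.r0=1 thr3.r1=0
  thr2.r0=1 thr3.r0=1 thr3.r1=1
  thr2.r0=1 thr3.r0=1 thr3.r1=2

outcome vector order: (thr2.r0,thr3.r0,thr3.r1)
TSO (10): 0/0/0; 0/0/1; 0/0/2; 0/1/1; 0/1/2; 1/0/0; 1/0/1; 1/0/2; 1/1/1; 1/1/2
claimed∖TSO = {1/1/0}

spurious: thr2.r0=1 thr3.r0=1 thr3.r1=0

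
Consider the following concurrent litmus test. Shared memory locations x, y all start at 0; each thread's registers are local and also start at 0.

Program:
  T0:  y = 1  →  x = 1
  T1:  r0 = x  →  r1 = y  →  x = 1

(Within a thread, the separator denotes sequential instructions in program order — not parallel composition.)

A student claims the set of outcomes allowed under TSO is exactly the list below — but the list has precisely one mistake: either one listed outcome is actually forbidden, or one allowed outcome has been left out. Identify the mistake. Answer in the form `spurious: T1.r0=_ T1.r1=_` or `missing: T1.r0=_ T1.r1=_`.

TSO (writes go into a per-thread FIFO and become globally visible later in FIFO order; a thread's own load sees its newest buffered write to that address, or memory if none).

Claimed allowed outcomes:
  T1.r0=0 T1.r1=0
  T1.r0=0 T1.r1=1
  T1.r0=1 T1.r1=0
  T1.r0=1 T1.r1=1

outcome vector order: (T1.r0,T1.r1)
TSO: 3 outcomes — {(0,0); (0,1); (1,1)}
claimed∖TSO = {(1,0)}

spurious: T1.r0=1 T1.r1=0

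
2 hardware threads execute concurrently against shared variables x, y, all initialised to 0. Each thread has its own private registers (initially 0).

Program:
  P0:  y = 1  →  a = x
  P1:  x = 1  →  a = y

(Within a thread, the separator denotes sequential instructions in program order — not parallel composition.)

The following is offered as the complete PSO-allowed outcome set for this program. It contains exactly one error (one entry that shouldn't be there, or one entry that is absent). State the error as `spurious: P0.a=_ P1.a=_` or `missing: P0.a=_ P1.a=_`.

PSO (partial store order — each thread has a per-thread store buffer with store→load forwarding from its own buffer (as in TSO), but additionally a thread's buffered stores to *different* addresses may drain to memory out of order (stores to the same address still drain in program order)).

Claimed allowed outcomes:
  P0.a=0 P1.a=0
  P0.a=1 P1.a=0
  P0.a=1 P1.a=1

missing: P0.a=0 P1.a=1

outcome vector order: (P0.a,P1.a)
[PSO] allowed = {(0,0) (0,1) (1,0) (1,1)}
PSO∖claimed = {(0,1)}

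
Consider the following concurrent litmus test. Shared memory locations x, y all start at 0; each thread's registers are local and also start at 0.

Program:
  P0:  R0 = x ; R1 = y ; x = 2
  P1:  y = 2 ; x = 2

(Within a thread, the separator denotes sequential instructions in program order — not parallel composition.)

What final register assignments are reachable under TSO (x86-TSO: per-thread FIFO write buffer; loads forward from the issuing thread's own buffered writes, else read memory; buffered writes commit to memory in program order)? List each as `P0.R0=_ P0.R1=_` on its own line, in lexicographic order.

outcome vector order: (P0.R0,P0.R1)
|TSO outcomes| = 3

P0.R0=0 P0.R1=0
P0.R0=0 P0.R1=2
P0.R0=2 P0.R1=2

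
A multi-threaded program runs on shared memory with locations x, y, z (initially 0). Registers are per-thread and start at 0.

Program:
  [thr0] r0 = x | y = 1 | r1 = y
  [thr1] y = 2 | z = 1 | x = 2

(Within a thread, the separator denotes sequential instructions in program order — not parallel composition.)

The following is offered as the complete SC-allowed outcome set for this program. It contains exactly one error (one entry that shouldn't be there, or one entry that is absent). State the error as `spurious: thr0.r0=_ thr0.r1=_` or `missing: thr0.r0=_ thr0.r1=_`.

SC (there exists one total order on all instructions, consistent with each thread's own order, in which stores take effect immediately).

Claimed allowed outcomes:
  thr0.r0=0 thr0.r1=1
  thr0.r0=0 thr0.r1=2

outcome vector order: (thr0.r0,thr0.r1)
SC (3): <0 1>; <0 2>; <2 1>
SC∖claimed = {<2 1>}

missing: thr0.r0=2 thr0.r1=1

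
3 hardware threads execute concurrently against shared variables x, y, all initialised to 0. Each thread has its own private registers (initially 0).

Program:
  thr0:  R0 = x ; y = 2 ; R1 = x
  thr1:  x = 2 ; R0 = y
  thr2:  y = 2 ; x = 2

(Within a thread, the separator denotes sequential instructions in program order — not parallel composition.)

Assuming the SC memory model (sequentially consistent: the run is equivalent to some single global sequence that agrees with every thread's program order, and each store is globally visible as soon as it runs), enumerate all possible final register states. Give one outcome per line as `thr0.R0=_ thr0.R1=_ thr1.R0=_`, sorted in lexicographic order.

outcome vector order: (thr0.R0,thr0.R1,thr1.R0)
|SC outcomes| = 5

thr0.R0=0 thr0.R1=0 thr1.R0=2
thr0.R0=0 thr0.R1=2 thr1.R0=0
thr0.R0=0 thr0.R1=2 thr1.R0=2
thr0.R0=2 thr0.R1=2 thr1.R0=0
thr0.R0=2 thr0.R1=2 thr1.R0=2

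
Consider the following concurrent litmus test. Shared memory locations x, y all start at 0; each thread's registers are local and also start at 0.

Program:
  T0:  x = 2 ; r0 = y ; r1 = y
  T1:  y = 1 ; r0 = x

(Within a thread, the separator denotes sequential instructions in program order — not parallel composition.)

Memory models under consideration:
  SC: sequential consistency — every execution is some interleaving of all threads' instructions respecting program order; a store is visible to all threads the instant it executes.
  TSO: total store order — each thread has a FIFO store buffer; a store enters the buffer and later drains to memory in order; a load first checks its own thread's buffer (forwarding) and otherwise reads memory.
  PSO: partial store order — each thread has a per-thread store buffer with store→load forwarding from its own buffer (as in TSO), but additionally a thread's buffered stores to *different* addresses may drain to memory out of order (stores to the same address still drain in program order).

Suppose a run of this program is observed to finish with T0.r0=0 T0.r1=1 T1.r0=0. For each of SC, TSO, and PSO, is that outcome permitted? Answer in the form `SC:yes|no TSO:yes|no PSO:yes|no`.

outcome vector order: (T0.r0,T0.r1,T1.r0)
SC (4): 0/0/2; 0/1/2; 1/1/0; 1/1/2
TSO (6): 0/0/0; 0/0/2; 0/1/0; 0/1/2; 1/1/0; 1/1/2
PSO (6): 0/0/0; 0/0/2; 0/1/0; 0/1/2; 1/1/0; 1/1/2
target 0/1/0 ∈ {TSO,PSO}

SC:no TSO:yes PSO:yes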